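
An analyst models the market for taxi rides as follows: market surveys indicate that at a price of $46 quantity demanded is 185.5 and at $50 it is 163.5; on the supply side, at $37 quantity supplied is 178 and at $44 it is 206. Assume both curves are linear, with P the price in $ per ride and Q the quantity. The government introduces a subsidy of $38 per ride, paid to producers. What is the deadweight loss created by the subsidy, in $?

Deadweight loss = $1672.

Demand slope: (163.5 − 185.5)/(50 − 46) = -5.5, so Qd = 438.5 − 5.5P.
Supply slope: (206 − 178)/(44 − 37) = 4, so Qs = 4P + 30.
Without the subsidy, 438.5 − 5.5P = 4P + 30 gives 9.5P = 408.5, so P* = $43 and Q* = 202.
With a per-unit subsidy paid to producers, each receives P + 38 per unit sold, so supply becomes Qs = 4(P + 38) + 30.
Solving gives Q = 290 with buyers paying $27 and producers receiving $65 (the $38 wedge).
Quantity rises by |ΔQ| = |202 − 290| = 88.
DWL = ½ · t · |ΔQ| = ½ · 38 · 88 = $1672.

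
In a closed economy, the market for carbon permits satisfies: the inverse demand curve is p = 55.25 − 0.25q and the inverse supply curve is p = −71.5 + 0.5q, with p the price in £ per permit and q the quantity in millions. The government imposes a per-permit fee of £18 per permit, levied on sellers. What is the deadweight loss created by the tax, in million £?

Deadweight loss = £216 million.

Inverting to q(p) form: qd = 221 − 4p; qs = 2p + 143.
Before the tax: set 221 − 4p = 2p + 143 → p* = £13, q* = 169.
With the tax collected from sellers, supply shifts: qs = 2(p − 18) + 143.
New equilibrium: consumers pay £19, sellers receive £1, q = 145. (Wedge: pb − ps = 18.)
Quantity falls by |ΔQ| = |169 − 145| = 24.
DWL = ½ · t · |ΔQ| = ½ · 18 · 24 = £216.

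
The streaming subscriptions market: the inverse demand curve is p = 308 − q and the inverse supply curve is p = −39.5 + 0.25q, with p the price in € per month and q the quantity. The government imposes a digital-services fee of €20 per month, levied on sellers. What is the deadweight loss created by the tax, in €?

Rewrite in direct form: qd = 308 − p and qs = 4p + 158.
Before the tax: set 308 − p = 4p + 158 → p* = €30, q* = 278.
With the tax collected from sellers, supply shifts: qs = 4(p − 20) + 158.
Solving gives q = 262 with buyers paying €46 and sellers receiving €26 (the €20 wedge).
Quantity falls by |ΔQ| = |278 − 262| = 16.
DWL = ½ · t · |ΔQ| = ½ · 20 · 16 = €160.

Deadweight loss = €160.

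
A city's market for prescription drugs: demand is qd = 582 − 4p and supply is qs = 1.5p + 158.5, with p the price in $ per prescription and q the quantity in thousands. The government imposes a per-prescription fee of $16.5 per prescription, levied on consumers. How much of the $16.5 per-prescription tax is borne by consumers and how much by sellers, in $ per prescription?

Consumers bear $4.5 per prescription; sellers bear $12 per prescription.

Without the tax, 582 − 4p = 1.5p + 158.5 gives 5.5p = 423.5, so p* = $77 and q* = 274.
With the tax collected from consumers, demand (in seller-price terms) shifts: qd = 582 − 4(p + 16.5).
New equilibrium: consumers pay $81.5, sellers receive $65, q = 256. (Wedge: pb − ps = 16.5.)
Burden on consumers: $4.5; on sellers: $12. (They sum to $16.5.)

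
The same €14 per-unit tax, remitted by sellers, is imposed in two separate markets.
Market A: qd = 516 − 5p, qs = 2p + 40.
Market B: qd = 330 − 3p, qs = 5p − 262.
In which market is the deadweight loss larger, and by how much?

Market B, by €43.75.

Market A: pre-tax p* = €68, q* = 176; post-tax q = 156; deadweight loss = €140.
Market B: pre-tax p* = €74, q* = 108; post-tax q = 81.75; deadweight loss = €183.75.
Difference: €140 vs €183.75 → market B is larger by €43.75.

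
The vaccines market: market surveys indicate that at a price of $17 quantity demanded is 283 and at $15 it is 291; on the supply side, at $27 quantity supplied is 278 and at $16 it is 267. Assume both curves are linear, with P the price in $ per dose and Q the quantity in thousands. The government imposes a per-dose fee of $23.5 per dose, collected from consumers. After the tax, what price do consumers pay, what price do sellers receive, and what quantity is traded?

Demand slope: (291 − 283)/(15 − 17) = -4, so Qd = 351 − 4P.
Supply slope: (267 − 278)/(16 − 27) = 1, so Qs = P + 251.
Without the tax, 351 − 4P = P + 251 gives 5P = 100, so P* = $20 and Q* = 271.
With the tax collected from consumers, demand (in seller-price terms) shifts: Qd = 351 − 4(P + 23.5).
New equilibrium: consumers pay $24.7, sellers receive $1.2, Q = 252.2. (Wedge: Pb − Ps = 23.5.)

Consumers pay $24.7; sellers receive $1.2; quantity = 252.2.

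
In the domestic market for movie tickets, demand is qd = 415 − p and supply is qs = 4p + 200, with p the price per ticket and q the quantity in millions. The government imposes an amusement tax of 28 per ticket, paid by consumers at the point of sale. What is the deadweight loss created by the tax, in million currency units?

Deadweight loss = 313.6 million.

Without the tax, 415 − p = 4p + 200 gives 5p = 215, so p* = 43 and q* = 372.
With the tax collected from consumers, demand (in seller-price terms) shifts: qd = 415 − (p + 28).
Solving gives q = 349.6 with consumers paying 65.4 and sellers receiving 37.4 (the 28 wedge).
Quantity falls by |ΔQ| = |372 − 349.6| = 22.4.
DWL = ½ · t · |ΔQ| = ½ · 28 · 22.4 = 313.6.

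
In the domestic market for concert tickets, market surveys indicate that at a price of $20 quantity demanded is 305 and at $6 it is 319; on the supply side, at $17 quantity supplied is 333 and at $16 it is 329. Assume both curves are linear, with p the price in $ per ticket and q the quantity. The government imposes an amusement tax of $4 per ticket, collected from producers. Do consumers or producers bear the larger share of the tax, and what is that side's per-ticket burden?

Demand slope: (319 − 305)/(6 − 20) = -1, so qd = 325 − p.
Supply slope: (329 − 333)/(16 − 17) = 4, so qs = 4p + 265.
Without the tax, 325 − p = 4p + 265 gives 5p = 60, so p* = $12 and q* = 313.
With the tax collected from producers, supply shifts: qs = 4(p − 4) + 265.
New equilibrium: consumers pay $15.2, producers receive $11.2, q = 309.8. (Wedge: pb − ps = 4.)
Per-ticket burden: consumers $3.2, producers $0.8.
Consumers take the larger share because demand is less price-elastic here (demand slope 1 vs supply slope 4).
The less price-elastic side of the market bears the larger share of a per-unit tax.

Consumers bear the larger share: $3.2 per ticket.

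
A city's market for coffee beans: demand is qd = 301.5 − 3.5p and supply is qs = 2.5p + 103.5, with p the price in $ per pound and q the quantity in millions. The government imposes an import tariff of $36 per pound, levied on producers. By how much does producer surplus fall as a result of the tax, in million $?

Producer surplus falls by $3354.75 million.

Before the tax: set 301.5 − 3.5p = 2.5p + 103.5 → p* = $33, q* = 186.
With the tax collected from producers, supply shifts: qs = 2.5(p − 36) + 103.5.
Solving gives q = 133.5 with consumers paying $48 and producers receiving $12 (the $36 wedge).
ΔPS is the trapezoid between Q = 133.5 and Q = 186 of height $21: ½ · (186 + 133.5) · 21 = $3354.75.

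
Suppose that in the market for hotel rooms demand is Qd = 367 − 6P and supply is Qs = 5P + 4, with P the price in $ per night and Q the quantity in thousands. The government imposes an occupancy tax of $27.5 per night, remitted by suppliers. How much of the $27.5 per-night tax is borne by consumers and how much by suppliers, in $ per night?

Consumers bear $12.5 per night; suppliers bear $15 per night.

Before the tax: set 367 − 6P = 5P + 4 → P* = $33, Q* = 169.
With the tax collected from suppliers, supply shifts: Qs = 5(P − 27.5) + 4.
New equilibrium: consumers pay $45.5, suppliers receive $18, Q = 94. (Wedge: Pb − Ps = 27.5.)
Burden on consumers: $12.5; on suppliers: $15. (They sum to $27.5.)
The less price-elastic side of the market bears the larger share of a per-unit tax.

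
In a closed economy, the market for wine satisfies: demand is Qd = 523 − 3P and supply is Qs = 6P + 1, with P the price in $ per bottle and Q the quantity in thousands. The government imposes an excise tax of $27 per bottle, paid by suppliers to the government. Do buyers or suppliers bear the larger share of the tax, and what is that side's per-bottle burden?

Without the tax, 523 − 3P = 6P + 1 gives 9P = 522, so P* = $58 and Q* = 349.
With the tax collected from suppliers, supply shifts: Qs = 6(P − 27) + 1.
New equilibrium: buyers pay $76, suppliers receive $49, Q = 295. (Wedge: Pb − Ps = 27.)
Per-bottle burden: buyers $18, suppliers $9.
Buyers take the larger share because demand is less price-elastic here (demand slope 3 vs supply slope 6).
The less price-elastic side of the market bears the larger share of a per-unit tax.

Buyers bear the larger share: $18 per bottle.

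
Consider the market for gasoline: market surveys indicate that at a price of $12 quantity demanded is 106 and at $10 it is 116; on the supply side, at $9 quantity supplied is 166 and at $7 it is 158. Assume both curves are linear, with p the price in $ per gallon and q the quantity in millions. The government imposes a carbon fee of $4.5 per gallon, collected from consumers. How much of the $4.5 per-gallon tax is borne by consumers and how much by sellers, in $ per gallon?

Demand slope: (116 − 106)/(10 − 12) = -5, so qd = 166 − 5p.
Supply slope: (158 − 166)/(7 − 9) = 4, so qs = 4p + 130.
Without the tax, 166 − 5p = 4p + 130 gives 9p = 36, so p* = $4 and q* = 146.
With the tax collected from consumers, demand (in seller-price terms) shifts: qd = 166 − 5(p + 4.5).
Solving gives q = 136 with consumers paying $6 and sellers receiving $1.5 (the $4.5 wedge).
Burden on consumers: $2; on sellers: $2.5. (They sum to $4.5.)
The less price-elastic side of the market bears the larger share of a per-unit tax.

Consumers bear $2 per gallon; sellers bear $2.5 per gallon.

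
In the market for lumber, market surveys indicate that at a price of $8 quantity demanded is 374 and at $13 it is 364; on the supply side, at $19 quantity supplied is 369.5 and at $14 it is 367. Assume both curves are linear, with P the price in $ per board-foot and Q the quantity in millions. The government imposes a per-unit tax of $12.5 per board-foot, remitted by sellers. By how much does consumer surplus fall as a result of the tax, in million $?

Demand slope: (364 − 374)/(13 − 8) = -2, so Qd = 390 − 2P.
Supply slope: (367 − 369.5)/(14 − 19) = 0.5, so Qs = 0.5P + 360.
Before the tax: set 390 − 2P = 0.5P + 360 → P* = $12, Q* = 366.
With the tax collected from sellers, supply shifts: Qs = 0.5(P − 12.5) + 360.
Solving gives Q = 361 with buyers paying $14.5 and sellers receiving $2 (the $12.5 wedge).
ΔCS is the trapezoid between Q = 361 and Q = 366 of height $2.5: ½ · (366 + 361) · 2.5 = $908.75.

Consumer surplus falls by $908.75 million.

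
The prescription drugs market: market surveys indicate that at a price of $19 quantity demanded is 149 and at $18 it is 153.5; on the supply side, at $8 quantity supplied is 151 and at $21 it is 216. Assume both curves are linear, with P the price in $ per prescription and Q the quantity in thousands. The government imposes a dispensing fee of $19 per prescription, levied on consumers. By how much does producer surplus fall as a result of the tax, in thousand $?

Demand slope: (153.5 − 149)/(18 − 19) = -4.5, so Qd = 234.5 − 4.5P.
Supply slope: (216 − 151)/(21 − 8) = 5, so Qs = 5P + 111.
Without the tax, 234.5 − 4.5P = 5P + 111 gives 9.5P = 123.5, so P* = $13 and Q* = 176.
With the tax collected from consumers, demand (in seller-price terms) shifts: Qd = 234.5 − 4.5(P + 19).
Solving gives Q = 131 with consumers paying $23 and producers receiving $4 (the $19 wedge).
ΔPS is the trapezoid between Q = 131 and Q = 176 of height $9: ½ · (176 + 131) · 9 = $1381.5.

Producer surplus falls by $1381.5 thousand.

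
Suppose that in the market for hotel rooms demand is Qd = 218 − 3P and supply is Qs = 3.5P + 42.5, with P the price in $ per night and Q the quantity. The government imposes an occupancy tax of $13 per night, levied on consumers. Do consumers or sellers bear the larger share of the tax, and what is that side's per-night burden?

Before the tax: set 218 − 3P = 3.5P + 42.5 → P* = $27, Q* = 137.
With the tax collected from consumers, demand (in seller-price terms) shifts: Qd = 218 − 3(P + 13).
Solving gives Q = 116 with consumers paying $34 and sellers receiving $21 (the $13 wedge).
Per-night burden: consumers $7, sellers $6.
Consumers take the larger share because demand is less price-elastic here (demand slope 3 vs supply slope 3.5).
The less price-elastic side of the market bears the larger share of a per-unit tax.

Consumers bear the larger share: $7 per night.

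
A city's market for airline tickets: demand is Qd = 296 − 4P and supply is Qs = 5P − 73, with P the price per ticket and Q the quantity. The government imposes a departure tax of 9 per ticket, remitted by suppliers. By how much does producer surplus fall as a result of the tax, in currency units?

Before the tax: set 296 − 4P = 5P − 73 → P* = 41, Q* = 132.
With the tax collected from suppliers, supply shifts: Qs = 5(P − 9) − 73.
New equilibrium: buyers pay 46, suppliers receive 37, Q = 112. (Wedge: Pb − Ps = 9.)
ΔPS is the trapezoid between Q = 112 and Q = 132 of height 4: ½ · (132 + 112) · 4 = 488.

Producer surplus falls by 488.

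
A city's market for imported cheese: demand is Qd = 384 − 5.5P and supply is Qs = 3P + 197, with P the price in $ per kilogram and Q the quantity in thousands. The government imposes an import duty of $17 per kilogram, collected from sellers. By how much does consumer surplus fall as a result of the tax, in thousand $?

Without the tax, 384 − 5.5P = 3P + 197 gives 8.5P = 187, so P* = $22 and Q* = 263.
With the tax collected from sellers, supply shifts: Qs = 3(P − 17) + 197.
New equilibrium: consumers pay $28, sellers receive $11, Q = 230. (Wedge: Pb − Ps = 17.)
ΔCS is the trapezoid between Q = 230 and Q = 263 of height $6: ½ · (263 + 230) · 6 = $1479.

Consumer surplus falls by $1479 thousand.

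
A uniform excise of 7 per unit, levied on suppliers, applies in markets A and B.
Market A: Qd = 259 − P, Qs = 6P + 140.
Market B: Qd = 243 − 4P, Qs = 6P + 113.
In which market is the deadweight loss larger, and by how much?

Market A: pre-tax P* = 17, Q* = 242; post-tax Q = 236; deadweight loss = 21.
Market B: pre-tax P* = 13, Q* = 191; post-tax Q = 174.2; deadweight loss = 58.8.
Difference: 21 vs 58.8 → market B is larger by 37.8.

Market B, by 37.8.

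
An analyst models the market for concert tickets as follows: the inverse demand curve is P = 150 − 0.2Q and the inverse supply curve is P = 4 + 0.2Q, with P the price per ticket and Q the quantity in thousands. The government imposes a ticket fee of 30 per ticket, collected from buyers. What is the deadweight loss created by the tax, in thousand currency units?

Deadweight loss = 1125 thousand.

Rewrite in direct form: Qd = 750 − 5P and Qs = 5P − 20.
Before the tax: set 750 − 5P = 5P − 20 → P* = 77, Q* = 365.
With the tax collected from buyers, demand (in seller-price terms) shifts: Qd = 750 − 5(P + 30).
Solving gives Q = 290 with buyers paying 92 and producers receiving 62 (the 30 wedge).
Quantity falls by |ΔQ| = |365 − 290| = 75.
DWL = ½ · t · |ΔQ| = ½ · 30 · 75 = 1125.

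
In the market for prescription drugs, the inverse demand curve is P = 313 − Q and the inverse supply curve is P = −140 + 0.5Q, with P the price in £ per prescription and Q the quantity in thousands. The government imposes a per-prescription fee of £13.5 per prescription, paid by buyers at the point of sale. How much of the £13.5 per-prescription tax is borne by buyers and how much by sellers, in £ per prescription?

Rewrite in direct form: Qd = 313 − P and Qs = 2P + 280.
Before the tax: set 313 − P = 2P + 280 → P* = £11, Q* = 302.
With the tax collected from buyers, demand (in seller-price terms) shifts: Qd = 313 − (P + 13.5).
Solving gives Q = 293 with buyers paying £20 and sellers receiving £6.5 (the £13.5 wedge).
Burden on buyers: £9; on sellers: £4.5. (They sum to £13.5.)

Buyers bear £9 per prescription; sellers bear £4.5 per prescription.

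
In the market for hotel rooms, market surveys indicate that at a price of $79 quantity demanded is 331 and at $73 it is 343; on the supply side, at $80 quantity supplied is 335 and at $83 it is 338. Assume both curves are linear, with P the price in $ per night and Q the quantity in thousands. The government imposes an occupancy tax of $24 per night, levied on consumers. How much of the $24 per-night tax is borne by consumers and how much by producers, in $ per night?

Consumers bear $8 per night; producers bear $16 per night.

Demand slope: (343 − 331)/(73 − 79) = -2, so Qd = 489 − 2P.
Supply slope: (338 − 335)/(83 − 80) = 1, so Qs = P + 255.
Without the tax, 489 − 2P = P + 255 gives 3P = 234, so P* = $78 and Q* = 333.
With the tax collected from consumers, demand (in seller-price terms) shifts: Qd = 489 − 2(P + 24).
Solving gives Q = 317 with consumers paying $86 and producers receiving $62 (the $24 wedge).
Burden on consumers: $8; on producers: $16. (They sum to $24.)
The less price-elastic side of the market bears the larger share of a per-unit tax.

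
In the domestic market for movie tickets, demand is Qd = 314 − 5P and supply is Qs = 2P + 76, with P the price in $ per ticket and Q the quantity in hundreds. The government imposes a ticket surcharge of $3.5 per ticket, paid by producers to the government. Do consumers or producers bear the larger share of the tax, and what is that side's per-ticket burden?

Producers bear the larger share: $2.5 per ticket.

Without the tax, 314 − 5P = 2P + 76 gives 7P = 238, so P* = $34 and Q* = 144.
With the tax collected from producers, supply shifts: Qs = 2(P − 3.5) + 76.
Solving gives Q = 139 with consumers paying $35 and producers receiving $31.5 (the $3.5 wedge).
Per-ticket burden: consumers $1, producers $2.5.
Producers take the larger share because supply is less price-elastic here (demand slope 5 vs supply slope 2).
The less price-elastic side of the market bears the larger share of a per-unit tax.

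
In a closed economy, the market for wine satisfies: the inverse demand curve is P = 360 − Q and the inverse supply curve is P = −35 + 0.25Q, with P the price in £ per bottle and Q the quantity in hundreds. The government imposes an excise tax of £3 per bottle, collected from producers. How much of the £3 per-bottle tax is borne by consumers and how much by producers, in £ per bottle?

Inverting to Q(P) form: Qd = 360 − P; Qs = 4P + 140.
Without the tax, 360 − P = 4P + 140 gives 5P = 220, so P* = £44 and Q* = 316.
With the tax collected from producers, supply shifts: Qs = 4(P − 3) + 140.
New equilibrium: consumers pay £46.4, producers receive £43.4, Q = 313.6. (Wedge: Pb − Ps = 3.)
Burden on consumers: £2.4; on producers: £0.6. (They sum to £3.)
The less price-elastic side of the market bears the larger share of a per-unit tax.

Consumers bear £2.4 per bottle; producers bear £0.6 per bottle.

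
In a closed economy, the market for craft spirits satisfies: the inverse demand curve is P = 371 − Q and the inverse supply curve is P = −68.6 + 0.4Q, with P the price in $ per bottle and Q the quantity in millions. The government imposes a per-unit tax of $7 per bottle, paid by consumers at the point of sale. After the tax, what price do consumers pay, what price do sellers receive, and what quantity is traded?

Rewrite in direct form: Qd = 371 − P and Qs = 2.5P + 171.5.
Before the tax: set 371 − P = 2.5P + 171.5 → P* = $57, Q* = 314.
With the tax collected from consumers, demand (in seller-price terms) shifts: Qd = 371 − (P + 7).
New equilibrium: consumers pay $62, sellers receive $55, Q = 309. (Wedge: Pb − Ps = 7.)
The less price-elastic side of the market bears the larger share of a per-unit tax.

Consumers pay $62; sellers receive $55; quantity = 309.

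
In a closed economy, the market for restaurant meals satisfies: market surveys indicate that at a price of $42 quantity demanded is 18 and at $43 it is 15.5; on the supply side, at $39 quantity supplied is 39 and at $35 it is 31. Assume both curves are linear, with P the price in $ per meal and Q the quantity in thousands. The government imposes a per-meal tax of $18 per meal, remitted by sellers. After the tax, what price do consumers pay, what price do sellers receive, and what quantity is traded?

Demand slope: (15.5 − 18)/(43 − 42) = -2.5, so Qd = 123 − 2.5P.
Supply slope: (31 − 39)/(35 − 39) = 2, so Qs = 2P − 39.
Before the tax: set 123 − 2.5P = 2P − 39 → P* = $36, Q* = 33.
With the tax collected from sellers, supply shifts: Qs = 2(P − 18) − 39.
Solving gives Q = 13 with consumers paying $44 and sellers receiving $26 (the $18 wedge).

Consumers pay $44; sellers receive $26; quantity = 13.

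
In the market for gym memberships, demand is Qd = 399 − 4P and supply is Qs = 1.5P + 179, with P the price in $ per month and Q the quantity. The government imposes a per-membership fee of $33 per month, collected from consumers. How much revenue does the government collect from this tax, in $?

Without the tax, 399 − 4P = 1.5P + 179 gives 5.5P = 220, so P* = $40 and Q* = 239.
With the tax collected from consumers, demand (in seller-price terms) shifts: Qd = 399 − 4(P + 33).
New equilibrium: consumers pay $49, suppliers receive $16, Q = 203. (Wedge: Pb − Ps = 33.)
Revenue = t · Q = 33 · 203 = $6699.

Tax revenue = $6699.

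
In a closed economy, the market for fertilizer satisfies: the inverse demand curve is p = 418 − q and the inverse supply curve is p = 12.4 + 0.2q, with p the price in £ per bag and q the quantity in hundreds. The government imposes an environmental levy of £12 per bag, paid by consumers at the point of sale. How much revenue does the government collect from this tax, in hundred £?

Inverting to q(p) form: qd = 418 − p; qs = 5p − 62.
Without the tax, 418 − p = 5p − 62 gives 6p = 480, so p* = £80 and q* = 338.
With the tax collected from consumers, demand (in seller-price terms) shifts: qd = 418 − (p + 12).
New equilibrium: consumers pay £90, sellers receive £78, q = 328. (Wedge: pb − ps = 12.)
Revenue = t · Q = 12 · 328 = £3936.

Tax revenue = £3936 hundred.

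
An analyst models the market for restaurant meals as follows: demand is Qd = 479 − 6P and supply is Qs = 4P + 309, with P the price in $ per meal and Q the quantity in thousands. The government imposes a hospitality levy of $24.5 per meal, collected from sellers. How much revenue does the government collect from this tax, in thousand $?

Tax revenue = $7795.9 thousand.

Before the tax: set 479 − 6P = 4P + 309 → P* = $17, Q* = 377.
With the tax collected from sellers, supply shifts: Qs = 4(P − 24.5) + 309.
New equilibrium: consumers pay $26.8, sellers receive $2.3, Q = 318.2. (Wedge: Pb − Ps = 24.5.)
Revenue = t · Q = 24.5 · 318.2 = $7795.9.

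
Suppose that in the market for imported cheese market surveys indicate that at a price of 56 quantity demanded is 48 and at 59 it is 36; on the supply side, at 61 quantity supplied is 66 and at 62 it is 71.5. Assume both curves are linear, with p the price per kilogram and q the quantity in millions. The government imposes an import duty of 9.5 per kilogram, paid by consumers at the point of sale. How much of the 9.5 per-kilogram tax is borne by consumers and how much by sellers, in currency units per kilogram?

Demand slope: (36 − 48)/(59 − 56) = -4, so qd = 272 − 4p.
Supply slope: (71.5 − 66)/(62 − 61) = 5.5, so qs = 5.5p − 269.5.
Before the tax: set 272 − 4p = 5.5p − 269.5 → p* = 57, q* = 44.
With the tax collected from consumers, demand (in seller-price terms) shifts: qd = 272 − 4(p + 9.5).
Solving gives q = 22 with consumers paying 62.5 and sellers receiving 53 (the 9.5 wedge).
Burden on consumers: 5.5; on sellers: 4. (They sum to 9.5.)
The less price-elastic side of the market bears the larger share of a per-unit tax.

Consumers bear 5.5 per kilogram; sellers bear 4 per kilogram.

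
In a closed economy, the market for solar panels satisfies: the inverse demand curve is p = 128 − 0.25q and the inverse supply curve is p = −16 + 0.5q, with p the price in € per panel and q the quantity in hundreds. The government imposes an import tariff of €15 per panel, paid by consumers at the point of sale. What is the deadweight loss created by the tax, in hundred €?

Deadweight loss = €150 hundred.

Rewrite in direct form: qd = 512 − 4p and qs = 2p + 32.
Without the tax, 512 − 4p = 2p + 32 gives 6p = 480, so p* = €80 and q* = 192.
With the tax collected from consumers, demand (in seller-price terms) shifts: qd = 512 − 4(p + 15).
Solving gives q = 172 with consumers paying €85 and producers receiving €70 (the €15 wedge).
Quantity falls by |ΔQ| = |192 − 172| = 20.
DWL = ½ · t · |ΔQ| = ½ · 15 · 20 = €150.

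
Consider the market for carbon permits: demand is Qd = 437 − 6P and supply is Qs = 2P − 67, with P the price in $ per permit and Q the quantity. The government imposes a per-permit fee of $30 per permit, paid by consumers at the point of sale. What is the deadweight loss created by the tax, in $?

Deadweight loss = $675.

Before the tax: set 437 − 6P = 2P − 67 → P* = $63, Q* = 59.
With the tax collected from consumers, demand (in seller-price terms) shifts: Qd = 437 − 6(P + 30).
New equilibrium: consumers pay $70.5, suppliers receive $40.5, Q = 14. (Wedge: Pb − Ps = 30.)
Quantity falls by |ΔQ| = |59 − 14| = 45.
DWL = ½ · t · |ΔQ| = ½ · 30 · 45 = $675.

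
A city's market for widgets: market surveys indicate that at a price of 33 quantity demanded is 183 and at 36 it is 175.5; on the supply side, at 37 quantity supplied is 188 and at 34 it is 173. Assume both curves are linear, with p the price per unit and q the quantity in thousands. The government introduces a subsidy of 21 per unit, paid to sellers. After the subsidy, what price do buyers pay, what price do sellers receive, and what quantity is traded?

Demand slope: (175.5 − 183)/(36 − 33) = -2.5, so qd = 265.5 − 2.5p.
Supply slope: (173 − 188)/(34 − 37) = 5, so qs = 5p + 3.
Before the subsidy: set 265.5 − 2.5p = 5p + 3 → p* = 35, q* = 178.
With a per-unit subsidy paid to sellers, each receives p + 21 per unit sold, so supply becomes qs = 5(p + 21) + 3.
Solving gives q = 213 with buyers paying 21 and sellers receiving 42 (the 21 wedge).

Buyers pay 21; sellers receive 42; quantity = 213.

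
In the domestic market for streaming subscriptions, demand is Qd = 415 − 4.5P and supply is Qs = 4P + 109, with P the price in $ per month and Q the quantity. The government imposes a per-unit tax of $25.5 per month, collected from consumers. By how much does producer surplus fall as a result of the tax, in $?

Without the tax, 415 − 4.5P = 4P + 109 gives 8.5P = 306, so P* = $36 and Q* = 253.
With the tax collected from consumers, demand (in seller-price terms) shifts: Qd = 415 − 4.5(P + 25.5).
Solving gives Q = 199 with consumers paying $48 and suppliers receiving $22.5 (the $25.5 wedge).
ΔPS is the trapezoid between Q = 199 and Q = 253 of height $13.5: ½ · (253 + 199) · 13.5 = $3051.

Producer surplus falls by $3051.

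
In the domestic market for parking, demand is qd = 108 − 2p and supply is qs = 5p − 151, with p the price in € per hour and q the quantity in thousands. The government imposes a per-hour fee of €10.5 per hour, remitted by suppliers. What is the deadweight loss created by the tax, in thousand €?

Deadweight loss = €78.75 thousand.

Without the tax, 108 − 2p = 5p − 151 gives 7p = 259, so p* = €37 and q* = 34.
With the tax collected from suppliers, supply shifts: qs = 5(p − 10.5) − 151.
New equilibrium: buyers pay €44.5, suppliers receive €34, q = 19. (Wedge: pb − ps = 10.5.)
Quantity falls by |ΔQ| = |34 − 19| = 15.
DWL = ½ · t · |ΔQ| = ½ · 10.5 · 15 = €78.75.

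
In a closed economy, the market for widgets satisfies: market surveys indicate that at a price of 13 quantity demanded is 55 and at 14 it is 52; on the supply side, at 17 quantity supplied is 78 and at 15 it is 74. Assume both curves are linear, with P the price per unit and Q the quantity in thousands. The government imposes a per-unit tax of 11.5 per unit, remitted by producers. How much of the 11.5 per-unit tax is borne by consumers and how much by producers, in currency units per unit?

Demand slope: (52 − 55)/(14 − 13) = -3, so Qd = 94 − 3P.
Supply slope: (74 − 78)/(15 − 17) = 2, so Qs = 2P + 44.
Without the tax, 94 − 3P = 2P + 44 gives 5P = 50, so P* = 10 and Q* = 64.
With the tax collected from producers, supply shifts: Qs = 2(P − 11.5) + 44.
New equilibrium: consumers pay 14.6, producers receive 3.1, Q = 50.2. (Wedge: Pb − Ps = 11.5.)
Burden on consumers: 4.6; on producers: 6.9. (They sum to 11.5.)
The less price-elastic side of the market bears the larger share of a per-unit tax.

Consumers bear 4.6 per unit; producers bear 6.9 per unit.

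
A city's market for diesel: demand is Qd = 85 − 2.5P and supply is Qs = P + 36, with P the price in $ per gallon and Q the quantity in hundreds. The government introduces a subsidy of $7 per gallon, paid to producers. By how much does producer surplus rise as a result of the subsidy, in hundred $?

Producer surplus rises by $262.5 hundred.

Before the subsidy: set 85 − 2.5P = P + 36 → P* = $14, Q* = 50.
With a per-unit subsidy paid to producers, each receives P + 7 per unit sold, so supply becomes Qs = (P + 7) + 36.
New equilibrium: consumers pay $12, producers receive $19, Q = 55. (Wedge: Pb − Ps = −7.)
ΔPS is the trapezoid between Q = 55 and Q = 50 of height $5: ½ · (50 + 55) · 5 = $262.5.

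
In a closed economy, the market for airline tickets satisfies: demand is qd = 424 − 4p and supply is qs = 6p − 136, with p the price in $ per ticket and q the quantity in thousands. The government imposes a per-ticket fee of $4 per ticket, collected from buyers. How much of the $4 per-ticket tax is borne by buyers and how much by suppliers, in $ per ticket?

Buyers bear $2.4 per ticket; suppliers bear $1.6 per ticket.

Without the tax, 424 − 4p = 6p − 136 gives 10p = 560, so p* = $56 and q* = 200.
With the tax collected from buyers, demand (in seller-price terms) shifts: qd = 424 − 4(p + 4).
Solving gives q = 190.4 with buyers paying $58.4 and suppliers receiving $54.4 (the $4 wedge).
Burden on buyers: $2.4; on suppliers: $1.6. (They sum to $4.)
The less price-elastic side of the market bears the larger share of a per-unit tax.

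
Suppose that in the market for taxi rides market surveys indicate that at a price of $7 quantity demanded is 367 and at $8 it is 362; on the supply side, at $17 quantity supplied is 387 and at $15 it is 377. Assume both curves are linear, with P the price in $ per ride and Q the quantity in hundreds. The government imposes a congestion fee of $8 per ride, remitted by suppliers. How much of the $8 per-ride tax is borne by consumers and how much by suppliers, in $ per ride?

Demand slope: (362 − 367)/(8 − 7) = -5, so Qd = 402 − 5P.
Supply slope: (377 − 387)/(15 − 17) = 5, so Qs = 5P + 302.
Before the tax: set 402 − 5P = 5P + 302 → P* = $10, Q* = 352.
With the tax collected from suppliers, supply shifts: Qs = 5(P − 8) + 302.
New equilibrium: consumers pay $14, suppliers receive $6, Q = 332. (Wedge: Pb − Ps = 8.)
Burden on consumers: $4; on suppliers: $4. (They sum to $8.)

Consumers bear $4 per ride; suppliers bear $4 per ride.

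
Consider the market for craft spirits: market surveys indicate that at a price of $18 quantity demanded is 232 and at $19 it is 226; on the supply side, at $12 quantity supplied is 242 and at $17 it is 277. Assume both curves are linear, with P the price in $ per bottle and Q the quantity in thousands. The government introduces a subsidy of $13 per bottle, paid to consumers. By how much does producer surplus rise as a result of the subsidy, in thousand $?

Demand slope: (226 − 232)/(19 − 18) = -6, so Qd = 340 − 6P.
Supply slope: (277 − 242)/(17 − 12) = 7, so Qs = 7P + 158.
Without the subsidy, 340 − 6P = 7P + 158 gives 13P = 182, so P* = $14 and Q* = 256.
With a per-unit subsidy paid to consumers, each effectively pays P − 13, so demand becomes Qd = 340 − 6(P − 13).
New equilibrium: consumers pay $7, suppliers receive $20, Q = 298. (Wedge: Pb − Ps = −13.)
ΔPS is the trapezoid between Q = 298 and Q = 256 of height $6: ½ · (256 + 298) · 6 = $1662.

Producer surplus rises by $1662 thousand.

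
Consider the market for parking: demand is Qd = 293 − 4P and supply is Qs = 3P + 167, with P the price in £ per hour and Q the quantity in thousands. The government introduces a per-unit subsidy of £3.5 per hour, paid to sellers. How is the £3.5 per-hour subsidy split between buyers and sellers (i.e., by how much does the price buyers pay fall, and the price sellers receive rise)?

Without the subsidy, 293 − 4P = 3P + 167 gives 7P = 126, so P* = £18 and Q* = 221.
With a per-unit subsidy paid to sellers, each receives P + 3.5 per unit sold, so supply becomes Qs = 3(P + 3.5) + 167.
New equilibrium: buyers pay £16.5, sellers receive £20, Q = 227. (Wedge: Pb − Ps = −3.5.)
Gain to buyers: £1.5; to sellers: £2. (They sum to £3.5.)

Buyers gain £1.5 per hour; sellers gain £2 per hour.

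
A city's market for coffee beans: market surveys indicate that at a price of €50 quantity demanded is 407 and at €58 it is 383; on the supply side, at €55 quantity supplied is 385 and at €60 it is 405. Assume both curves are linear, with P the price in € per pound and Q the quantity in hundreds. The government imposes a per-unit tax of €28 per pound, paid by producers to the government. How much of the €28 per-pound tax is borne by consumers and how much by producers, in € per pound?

Consumers bear €16 per pound; producers bear €12 per pound.

Demand slope: (383 − 407)/(58 − 50) = -3, so Qd = 557 − 3P.
Supply slope: (405 − 385)/(60 − 55) = 4, so Qs = 4P + 165.
Before the tax: set 557 − 3P = 4P + 165 → P* = €56, Q* = 389.
With the tax collected from producers, supply shifts: Qs = 4(P − 28) + 165.
Solving gives Q = 341 with consumers paying €72 and producers receiving €44 (the €28 wedge).
Burden on consumers: €16; on producers: €12. (They sum to €28.)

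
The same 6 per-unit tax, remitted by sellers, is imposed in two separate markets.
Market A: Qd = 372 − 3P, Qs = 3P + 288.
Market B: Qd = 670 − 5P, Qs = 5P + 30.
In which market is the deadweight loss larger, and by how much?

Market B, by 18.

Market A: pre-tax P* = 14, Q* = 330; post-tax Q = 321; deadweight loss = 27.
Market B: pre-tax P* = 64, Q* = 350; post-tax Q = 335; deadweight loss = 45.
Difference: 27 vs 45 → market B is larger by 18.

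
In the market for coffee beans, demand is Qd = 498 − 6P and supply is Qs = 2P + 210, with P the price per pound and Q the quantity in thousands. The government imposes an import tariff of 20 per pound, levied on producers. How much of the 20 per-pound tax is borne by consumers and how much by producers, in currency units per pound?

Consumers bear 5 per pound; producers bear 15 per pound.

Without the tax, 498 − 6P = 2P + 210 gives 8P = 288, so P* = 36 and Q* = 282.
With the tax collected from producers, supply shifts: Qs = 2(P − 20) + 210.
Solving gives Q = 252 with consumers paying 41 and producers receiving 21 (the 20 wedge).
Burden on consumers: 5; on producers: 15. (They sum to 20.)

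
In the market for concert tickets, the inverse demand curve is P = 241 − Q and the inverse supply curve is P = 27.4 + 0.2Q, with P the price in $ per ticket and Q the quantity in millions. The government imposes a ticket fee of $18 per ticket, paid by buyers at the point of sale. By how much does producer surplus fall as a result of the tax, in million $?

Producer surplus falls by $511.5 million.

Inverting to Q(P) form: Qd = 241 − P; Qs = 5P − 137.
Without the tax, 241 − P = 5P − 137 gives 6P = 378, so P* = $63 and Q* = 178.
With the tax collected from buyers, demand (in seller-price terms) shifts: Qd = 241 − (P + 18).
Solving gives Q = 163 with buyers paying $78 and sellers receiving $60 (the $18 wedge).
ΔPS is the trapezoid between Q = 163 and Q = 178 of height $3: ½ · (178 + 163) · 3 = $511.5.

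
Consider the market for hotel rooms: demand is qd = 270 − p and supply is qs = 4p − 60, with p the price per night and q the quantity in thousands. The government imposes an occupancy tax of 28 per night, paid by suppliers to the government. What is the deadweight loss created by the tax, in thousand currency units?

Deadweight loss = 313.6 thousand.

Without the tax, 270 − p = 4p − 60 gives 5p = 330, so p* = 66 and q* = 204.
With the tax collected from suppliers, supply shifts: qs = 4(p − 28) − 60.
Solving gives q = 181.6 with buyers paying 88.4 and suppliers receiving 60.4 (the 28 wedge).
Quantity falls by |ΔQ| = |204 − 181.6| = 22.4.
DWL = ½ · t · |ΔQ| = ½ · 28 · 22.4 = 313.6.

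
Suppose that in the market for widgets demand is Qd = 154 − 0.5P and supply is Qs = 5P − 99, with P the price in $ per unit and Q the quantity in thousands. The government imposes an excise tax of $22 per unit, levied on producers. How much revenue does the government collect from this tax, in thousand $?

Tax revenue = $2662 thousand.

Without the tax, 154 − 0.5P = 5P − 99 gives 5.5P = 253, so P* = $46 and Q* = 131.
With the tax collected from producers, supply shifts: Qs = 5(P − 22) − 99.
New equilibrium: consumers pay $66, producers receive $44, Q = 121. (Wedge: Pb − Ps = 22.)
Revenue = t · Q = 22 · 121 = $2662.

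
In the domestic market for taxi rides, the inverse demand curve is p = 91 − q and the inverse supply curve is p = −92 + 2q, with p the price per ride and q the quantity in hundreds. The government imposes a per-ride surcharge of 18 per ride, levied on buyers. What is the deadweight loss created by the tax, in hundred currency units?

Deadweight loss = 54 hundred.

Rewrite in direct form: qd = 91 − p and qs = 0.5p + 46.
Before the tax: set 91 − p = 0.5p + 46 → p* = 30, q* = 61.
With the tax collected from buyers, demand (in seller-price terms) shifts: qd = 91 − (p + 18).
Solving gives q = 55 with buyers paying 36 and suppliers receiving 18 (the 18 wedge).
Quantity falls by |ΔQ| = |61 − 55| = 6.
DWL = ½ · t · |ΔQ| = ½ · 18 · 6 = 54.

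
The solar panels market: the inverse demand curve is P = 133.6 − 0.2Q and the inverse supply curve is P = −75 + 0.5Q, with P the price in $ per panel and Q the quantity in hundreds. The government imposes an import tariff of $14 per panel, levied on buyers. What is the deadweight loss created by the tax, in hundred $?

Inverting to Q(P) form: Qd = 668 − 5P; Qs = 2P + 150.
Before the tax: set 668 − 5P = 2P + 150 → P* = $74, Q* = 298.
With the tax collected from buyers, demand (in seller-price terms) shifts: Qd = 668 − 5(P + 14).
New equilibrium: buyers pay $78, sellers receive $64, Q = 278. (Wedge: Pb − Ps = 14.)
Quantity falls by |ΔQ| = |298 − 278| = 20.
DWL = ½ · t · |ΔQ| = ½ · 14 · 20 = $140.

Deadweight loss = $140 hundred.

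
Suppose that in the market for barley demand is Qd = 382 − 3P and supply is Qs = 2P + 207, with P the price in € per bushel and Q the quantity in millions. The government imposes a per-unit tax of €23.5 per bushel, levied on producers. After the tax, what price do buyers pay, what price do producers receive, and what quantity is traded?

Buyers pay €44.4; producers receive €20.9; quantity = 248.8.

Before the tax: set 382 − 3P = 2P + 207 → P* = €35, Q* = 277.
With the tax collected from producers, supply shifts: Qs = 2(P − 23.5) + 207.
Solving gives Q = 248.8 with buyers paying €44.4 and producers receiving €20.9 (the €23.5 wedge).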